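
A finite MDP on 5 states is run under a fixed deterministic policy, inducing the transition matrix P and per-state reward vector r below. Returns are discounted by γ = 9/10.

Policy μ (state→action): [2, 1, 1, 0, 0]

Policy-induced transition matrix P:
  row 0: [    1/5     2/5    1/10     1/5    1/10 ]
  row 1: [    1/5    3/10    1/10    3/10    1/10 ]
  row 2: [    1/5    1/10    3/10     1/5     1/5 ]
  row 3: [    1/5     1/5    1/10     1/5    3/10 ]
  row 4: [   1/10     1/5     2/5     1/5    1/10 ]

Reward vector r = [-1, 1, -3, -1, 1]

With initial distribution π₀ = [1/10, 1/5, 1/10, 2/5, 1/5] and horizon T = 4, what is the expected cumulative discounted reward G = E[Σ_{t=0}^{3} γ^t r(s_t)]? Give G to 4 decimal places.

G = -1.7494

t=0: π = [0.1000, 0.2000, 0.1000, 0.4000, 0.2000], E[r] = -0.4000, γ^t·E[r] = -0.400000, running G = -0.400000
t=1: π = [0.1800, 0.2300, 0.1800, 0.2200, 0.1900], E[r] = -0.5200, γ^t·E[r] = -0.468000, running G = -0.868000
t=2: π = [0.1810, 0.2410, 0.1930, 0.2230, 0.1620], E[r] = -0.5800, γ^t·E[r] = -0.469800, running G = -1.337800
t=3: π = [0.1838, 0.2410, 0.1872, 0.2241, 0.1639], E[r] = -0.5646, γ^t·E[r] = -0.411593, running G = -1.749393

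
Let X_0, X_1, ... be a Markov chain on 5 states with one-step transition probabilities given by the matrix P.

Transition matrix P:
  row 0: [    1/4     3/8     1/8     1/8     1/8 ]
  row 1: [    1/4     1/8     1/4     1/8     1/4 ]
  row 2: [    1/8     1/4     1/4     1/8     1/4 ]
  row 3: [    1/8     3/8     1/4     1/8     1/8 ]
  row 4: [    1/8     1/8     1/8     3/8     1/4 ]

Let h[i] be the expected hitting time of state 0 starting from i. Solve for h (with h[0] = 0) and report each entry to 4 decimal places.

First-step conditioning: h[0] = 0; for i ≠ 0, h[i] = 1 + Σ_k P[i][k]·h[k].
  h[1] = 1 + 1/8·h[1] + 1/4·h[2] + 1/8·h[3] + 1/4·h[4]
  h[2] = 1 + 1/4·h[1] + 1/4·h[2] + 1/8·h[3] + 1/4·h[4]
  h[3] = 1 + 3/8·h[1] + 1/4·h[2] + 1/8·h[3] + 1/8·h[4]
  h[4] = 1 + 1/8·h[1] + 1/8·h[2] + 3/8·h[3] + 1/4·h[4]
Solving the 4×4 linear system over states ≠ 0 gives exactly h = [0, 1408/241, 1584/241, 1560/241, 1600/241] (h[0] = 0 is the target).

h = [0.0000, 5.8423, 6.5726, 6.4730, 6.6390]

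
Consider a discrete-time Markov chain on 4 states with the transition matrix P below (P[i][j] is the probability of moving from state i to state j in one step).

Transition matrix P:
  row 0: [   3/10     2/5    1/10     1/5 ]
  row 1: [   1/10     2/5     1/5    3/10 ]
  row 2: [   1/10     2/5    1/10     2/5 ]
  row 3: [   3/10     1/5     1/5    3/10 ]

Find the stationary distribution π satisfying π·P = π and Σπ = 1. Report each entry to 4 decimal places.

Balance equations π_j = Σ_i π_i·P[i][j]:
  π_0 = 3/10·π_0 + 1/10·π_1 + 1/10·π_2 + 3/10·π_3
  π_1 = 2/5·π_0 + 2/5·π_1 + 2/5·π_2 + 1/5·π_3
  π_2 = 1/10·π_0 + 1/5·π_1 + 1/10·π_2 + 1/5·π_3
  normalize: π_0 + π_1 + π_2 + π_3 = 1
Solving the linear system gives exactly π = [45/226, 77/226, 37/226, 67/226].

π = [0.1991, 0.3407, 0.1637, 0.2965]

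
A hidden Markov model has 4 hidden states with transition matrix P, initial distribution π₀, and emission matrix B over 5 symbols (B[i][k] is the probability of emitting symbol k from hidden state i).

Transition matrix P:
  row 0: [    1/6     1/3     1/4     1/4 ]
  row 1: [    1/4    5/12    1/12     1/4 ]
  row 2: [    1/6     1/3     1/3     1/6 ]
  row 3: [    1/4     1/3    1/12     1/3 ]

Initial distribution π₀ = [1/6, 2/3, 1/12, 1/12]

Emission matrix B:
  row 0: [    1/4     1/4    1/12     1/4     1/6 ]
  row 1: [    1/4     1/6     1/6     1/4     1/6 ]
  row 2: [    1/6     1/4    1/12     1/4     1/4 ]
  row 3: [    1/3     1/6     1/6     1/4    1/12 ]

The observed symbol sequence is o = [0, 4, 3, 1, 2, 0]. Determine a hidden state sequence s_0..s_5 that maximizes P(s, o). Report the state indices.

path = [1, 1, 1, 1, 1, 1]

t=0: δ = [4.167e-02, 1.667e-01, 1.389e-02, 2.778e-02]  (obs o_0=0)
t=1: δ = [6.944e-03, 1.157e-02, 3.472e-03, 3.472e-03]  ψ = [1, 1, 1, 1]  (obs o_1=4)
t=2: δ = [7.234e-04, 1.206e-03, 4.340e-04, 7.234e-04]  ψ = [1, 1, 0, 1]  (obs o_2=3)
t=3: δ = [7.535e-05, 8.372e-05, 4.521e-05, 5.023e-05]  ψ = [1, 1, 0, 1]  (obs o_3=1)
t=4: δ = [1.744e-06, 5.814e-06, 1.570e-06, 3.489e-06]  ψ = [1, 1, 0, 1]  (obs o_4=2)
t=5: δ = [3.634e-07, 6.056e-07, 8.721e-08, 4.845e-07]  ψ = [1, 1, 2, 1]  (obs o_5=0)
backtrack: best end state = 1; path = [1, 1, 1, 1, 1, 1]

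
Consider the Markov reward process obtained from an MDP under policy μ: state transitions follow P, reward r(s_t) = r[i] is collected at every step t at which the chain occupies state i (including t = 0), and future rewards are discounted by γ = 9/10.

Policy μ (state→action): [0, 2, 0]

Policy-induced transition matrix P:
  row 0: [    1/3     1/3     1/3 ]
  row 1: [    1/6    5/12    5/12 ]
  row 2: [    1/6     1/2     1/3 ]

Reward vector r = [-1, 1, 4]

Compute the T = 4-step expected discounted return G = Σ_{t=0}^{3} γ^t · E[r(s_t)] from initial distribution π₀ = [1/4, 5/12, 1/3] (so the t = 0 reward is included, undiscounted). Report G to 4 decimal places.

G = 5.6427

t=0: π = [0.2500, 0.4167, 0.3333], E[r] = 1.5000, γ^t·E[r] = 1.500000, running G = 1.500000
t=1: π = [0.2083, 0.4236, 0.3681], E[r] = 1.6875, γ^t·E[r] = 1.518750, running G = 3.018750
t=2: π = [0.2014, 0.4300, 0.3686], E[r] = 1.7031, γ^t·E[r] = 1.379531, running G = 4.398281
t=3: π = [0.2002, 0.4306, 0.3692], E[r] = 1.7070, γ^t·E[r] = 1.244426, running G = 5.642707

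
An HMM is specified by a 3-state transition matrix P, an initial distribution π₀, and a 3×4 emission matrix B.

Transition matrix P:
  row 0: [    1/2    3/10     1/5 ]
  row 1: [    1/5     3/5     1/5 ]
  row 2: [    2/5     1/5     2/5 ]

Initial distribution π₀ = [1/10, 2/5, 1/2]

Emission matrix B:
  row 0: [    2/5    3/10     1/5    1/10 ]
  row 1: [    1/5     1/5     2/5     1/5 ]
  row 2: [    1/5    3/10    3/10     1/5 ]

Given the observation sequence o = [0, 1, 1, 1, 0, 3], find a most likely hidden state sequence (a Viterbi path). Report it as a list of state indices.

path = [2, 0, 0, 0, 0, 1]

t=0: δ = [4.000e-02, 8.000e-02, 1.000e-01]  (obs o_0=0)
t=1: δ = [1.200e-02, 9.600e-03, 1.200e-02]  ψ = [2, 1, 2]  (obs o_1=1)
t=2: δ = [1.800e-03, 1.152e-03, 1.440e-03]  ψ = [0, 1, 2]  (obs o_2=1)
t=3: δ = [2.700e-04, 1.382e-04, 1.728e-04]  ψ = [0, 1, 2]  (obs o_3=1)
t=4: δ = [5.400e-05, 1.659e-05, 1.382e-05]  ψ = [0, 1, 2]  (obs o_4=0)
t=5: δ = [2.700e-06, 3.240e-06, 2.160e-06]  ψ = [0, 0, 0]  (obs o_5=3)
backtrack: best end state = 1; path = [2, 0, 0, 0, 0, 1]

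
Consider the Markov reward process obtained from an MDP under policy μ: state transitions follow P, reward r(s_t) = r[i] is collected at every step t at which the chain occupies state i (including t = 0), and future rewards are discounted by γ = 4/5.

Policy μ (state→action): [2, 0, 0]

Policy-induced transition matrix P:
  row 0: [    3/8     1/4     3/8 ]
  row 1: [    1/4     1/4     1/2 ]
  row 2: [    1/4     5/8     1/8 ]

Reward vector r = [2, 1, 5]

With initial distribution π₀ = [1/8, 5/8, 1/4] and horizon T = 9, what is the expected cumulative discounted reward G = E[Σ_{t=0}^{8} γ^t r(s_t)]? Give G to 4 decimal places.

t=0: π = [0.1250, 0.6250, 0.2500], E[r] = 2.1250, γ^t·E[r] = 2.125000, running G = 2.125000
t=1: π = [0.2656, 0.3438, 0.3906], E[r] = 2.8281, γ^t·E[r] = 2.262500, running G = 4.387500
t=2: π = [0.2832, 0.3965, 0.3203], E[r] = 2.5645, γ^t·E[r] = 1.641250, running G = 6.028750
t=3: π = [0.2854, 0.3701, 0.3445], E[r] = 2.6633, γ^t·E[r] = 1.363625, running G = 7.392375
t=4: π = [0.2857, 0.3792, 0.3351], E[r] = 2.6263, γ^t·E[r] = 1.075713, running G = 8.468088
t=5: π = [0.2857, 0.3757, 0.3386], E[r] = 2.6402, γ^t·E[r] = 0.865126, running G = 9.333214
t=6: π = [0.2857, 0.3770, 0.3373], E[r] = 2.6349, γ^t·E[r] = 0.690734, running G = 10.023948
t=7: π = [0.2857, 0.3765, 0.3378], E[r] = 2.6369, γ^t·E[r] = 0.552997, running G = 10.576945
t=8: π = [0.2857, 0.3767, 0.3376], E[r] = 2.6362, γ^t·E[r] = 0.442275, running G = 11.019220

G = 11.0192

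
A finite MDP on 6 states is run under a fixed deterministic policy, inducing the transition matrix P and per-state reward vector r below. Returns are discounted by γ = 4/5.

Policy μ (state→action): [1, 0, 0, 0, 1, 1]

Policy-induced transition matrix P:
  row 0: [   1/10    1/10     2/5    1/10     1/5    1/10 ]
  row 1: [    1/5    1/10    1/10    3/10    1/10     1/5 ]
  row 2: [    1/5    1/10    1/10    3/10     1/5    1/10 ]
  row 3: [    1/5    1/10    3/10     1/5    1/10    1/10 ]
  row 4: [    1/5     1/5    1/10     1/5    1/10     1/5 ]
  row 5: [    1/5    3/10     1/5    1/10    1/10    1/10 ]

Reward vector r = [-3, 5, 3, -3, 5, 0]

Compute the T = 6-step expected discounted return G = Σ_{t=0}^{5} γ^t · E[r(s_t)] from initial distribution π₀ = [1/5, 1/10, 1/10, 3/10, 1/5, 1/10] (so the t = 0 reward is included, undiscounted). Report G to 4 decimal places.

G = 2.6631

t=0: π = [0.2000, 0.1000, 0.1000, 0.3000, 0.2000, 0.1000], E[r] = 0.3000, γ^t·E[r] = 0.300000, running G = 0.300000
t=1: π = [0.1800, 0.1400, 0.2300, 0.1900, 0.1300, 0.1300], E[r] = 0.9300, γ^t·E[r] = 0.744000, running G = 1.044000
t=2: π = [0.1820, 0.1390, 0.2050, 0.2060, 0.1410, 0.1270], E[r] = 0.8510, γ^t·E[r] = 0.544640, running G = 1.588640
t=3: π = [0.1818, 0.1395, 0.2085, 0.2035, 0.1387, 0.1280], E[r] = 0.8606, γ^t·E[r] = 0.440627, running G = 2.029267
t=4: π = [0.1818, 0.1395, 0.2080, 0.2038, 0.1390, 0.1278], E[r] = 0.8597, γ^t·E[r] = 0.352133, running G = 2.381400
t=5: π = [0.1818, 0.1395, 0.2081, 0.2038, 0.1390, 0.1279], E[r] = 0.8597, γ^t·E[r] = 0.281715, running G = 2.663115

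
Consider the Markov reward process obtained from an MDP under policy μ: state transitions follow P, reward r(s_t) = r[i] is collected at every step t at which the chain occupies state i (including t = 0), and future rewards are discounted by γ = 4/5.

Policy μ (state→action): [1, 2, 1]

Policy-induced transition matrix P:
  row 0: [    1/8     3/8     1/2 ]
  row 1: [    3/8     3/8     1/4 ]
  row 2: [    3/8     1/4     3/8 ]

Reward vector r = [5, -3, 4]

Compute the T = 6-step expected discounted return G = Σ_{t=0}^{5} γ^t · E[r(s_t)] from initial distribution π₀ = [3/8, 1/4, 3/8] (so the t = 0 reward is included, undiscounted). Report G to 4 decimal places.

G = 8.0035

t=0: π = [0.3750, 0.2500, 0.3750], E[r] = 2.6250, γ^t·E[r] = 2.625000, running G = 2.625000
t=1: π = [0.2813, 0.3281, 0.3906], E[r] = 1.9844, γ^t·E[r] = 1.587500, running G = 4.212500
t=2: π = [0.3047, 0.3262, 0.3691], E[r] = 2.0215, γ^t·E[r] = 1.293750, running G = 5.506250
t=3: π = [0.2988, 0.3289, 0.3723], E[r] = 1.9968, γ^t·E[r] = 1.022375, running G = 6.528625
t=4: π = [0.3003, 0.3285, 0.3712], E[r] = 2.0011, γ^t·E[r] = 0.819638, running G = 7.348263
t=5: π = [0.2999, 0.3286, 0.3715], E[r] = 1.9998, γ^t·E[r] = 0.655284, running G = 8.003546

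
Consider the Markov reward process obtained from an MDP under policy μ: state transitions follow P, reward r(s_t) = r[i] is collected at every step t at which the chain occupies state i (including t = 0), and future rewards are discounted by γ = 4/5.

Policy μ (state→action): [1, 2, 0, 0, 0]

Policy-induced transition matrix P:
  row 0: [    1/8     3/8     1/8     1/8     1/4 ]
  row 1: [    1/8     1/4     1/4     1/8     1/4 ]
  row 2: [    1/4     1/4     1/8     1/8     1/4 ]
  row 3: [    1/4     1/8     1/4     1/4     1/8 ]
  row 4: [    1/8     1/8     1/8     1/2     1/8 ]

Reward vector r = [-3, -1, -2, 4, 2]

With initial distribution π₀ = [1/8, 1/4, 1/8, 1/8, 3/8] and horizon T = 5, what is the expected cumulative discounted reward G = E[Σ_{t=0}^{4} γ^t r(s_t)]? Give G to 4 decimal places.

G = 1.0512

t=0: π = [0.1250, 0.2500, 0.1250, 0.1250, 0.3750], E[r] = 0.3750, γ^t·E[r] = 0.375000, running G = 0.375000
t=1: π = [0.1563, 0.2031, 0.1719, 0.2813, 0.1875], E[r] = 0.4844, γ^t·E[r] = 0.387500, running G = 0.762500
t=2: π = [0.1816, 0.2109, 0.1855, 0.2305, 0.1914], E[r] = 0.1777, γ^t·E[r] = 0.113750, running G = 0.876250
t=3: π = [0.1770, 0.2200, 0.1802, 0.2256, 0.1973], E[r] = 0.1855, γ^t·E[r] = 0.095000, running G = 0.971250
t=4: π = [0.1757, 0.2193, 0.1807, 0.2272, 0.1971], E[r] = 0.1952, γ^t·E[r] = 0.079938, running G = 1.051188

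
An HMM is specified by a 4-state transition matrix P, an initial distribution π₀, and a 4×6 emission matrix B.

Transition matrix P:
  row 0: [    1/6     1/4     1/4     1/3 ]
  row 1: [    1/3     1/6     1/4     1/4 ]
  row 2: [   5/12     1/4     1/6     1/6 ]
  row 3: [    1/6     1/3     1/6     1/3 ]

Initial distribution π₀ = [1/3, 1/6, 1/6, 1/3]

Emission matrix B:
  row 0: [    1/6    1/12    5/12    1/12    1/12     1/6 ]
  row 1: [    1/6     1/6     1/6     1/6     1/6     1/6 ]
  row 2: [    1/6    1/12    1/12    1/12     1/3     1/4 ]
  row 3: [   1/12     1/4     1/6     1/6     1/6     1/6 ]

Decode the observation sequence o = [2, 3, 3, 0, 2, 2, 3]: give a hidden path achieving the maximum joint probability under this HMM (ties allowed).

t=0: δ = [1.389e-01, 2.778e-02, 1.389e-02, 5.556e-02]  (obs o_0=2)
t=1: δ = [1.929e-03, 5.787e-03, 2.894e-03, 7.716e-03]  ψ = [0, 0, 0, 0]  (obs o_1=3)
t=2: δ = [1.608e-04, 4.287e-04, 1.206e-04, 4.287e-04]  ψ = [1, 3, 1, 3]  (obs o_2=3)
t=3: δ = [2.381e-05, 2.381e-05, 1.786e-05, 1.191e-05]  ψ = [1, 3, 1, 3]  (obs o_3=0)
t=4: δ = [3.308e-06, 9.923e-07, 4.961e-07, 1.323e-06]  ψ = [1, 0, 0, 0]  (obs o_4=2)
t=5: δ = [2.297e-07, 1.378e-07, 6.891e-08, 1.838e-07]  ψ = [0, 0, 0, 0]  (obs o_5=2)
t=6: δ = [3.828e-09, 1.021e-08, 4.785e-09, 1.276e-08]  ψ = [1, 3, 0, 0]  (obs o_6=3)
backtrack: best end state = 3; path = [0, 3, 3, 1, 0, 0, 3]

path = [0, 3, 3, 1, 0, 0, 3]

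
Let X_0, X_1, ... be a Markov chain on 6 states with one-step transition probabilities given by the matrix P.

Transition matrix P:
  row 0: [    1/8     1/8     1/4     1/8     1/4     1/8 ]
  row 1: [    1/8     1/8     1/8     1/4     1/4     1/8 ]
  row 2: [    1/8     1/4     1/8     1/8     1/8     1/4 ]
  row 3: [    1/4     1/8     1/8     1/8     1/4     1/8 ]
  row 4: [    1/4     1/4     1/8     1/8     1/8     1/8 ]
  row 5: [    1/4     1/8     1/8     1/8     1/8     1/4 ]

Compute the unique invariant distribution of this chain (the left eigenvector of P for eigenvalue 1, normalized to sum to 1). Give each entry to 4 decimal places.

π = [0.1872, 0.1670, 0.1484, 0.1459, 0.1875, 0.1641]

Balance equations π_j = Σ_i π_i·P[i][j]:
  π_0 = 1/8·π_0 + 1/8·π_1 + 1/8·π_2 + 1/4·π_3 + 1/4·π_4 + 1/4·π_5
  π_1 = 1/8·π_0 + 1/8·π_1 + 1/4·π_2 + 1/8·π_3 + 1/4·π_4 + 1/8·π_5
  π_2 = 1/4·π_0 + 1/8·π_1 + 1/8·π_2 + 1/8·π_3 + 1/8·π_4 + 1/8·π_5
  π_3 = 1/8·π_0 + 1/4·π_1 + 1/8·π_2 + 1/8·π_3 + 1/8·π_4 + 1/8·π_5
  π_4 = 1/4·π_0 + 1/4·π_1 + 1/8·π_2 + 1/4·π_3 + 1/8·π_4 + 1/8·π_5
  normalize: π_0 + π_1 + π_2 + π_3 + π_4 + π_5 = 1
Solving the linear system gives exactly π = [6897/36847, 6153/36847, 5468/36847, 5375/36847, 6909/36847, 6045/36847].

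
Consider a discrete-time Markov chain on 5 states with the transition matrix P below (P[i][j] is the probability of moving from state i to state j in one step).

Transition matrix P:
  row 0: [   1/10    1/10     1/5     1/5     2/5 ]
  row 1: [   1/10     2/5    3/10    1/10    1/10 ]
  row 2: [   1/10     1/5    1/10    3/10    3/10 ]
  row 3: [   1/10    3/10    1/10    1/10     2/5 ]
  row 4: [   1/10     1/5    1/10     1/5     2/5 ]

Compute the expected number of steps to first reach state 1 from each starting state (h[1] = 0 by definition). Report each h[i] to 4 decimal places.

h = [5.2542, 0.0000, 4.7371, 4.3459, 4.7805]

First-step conditioning: h[1] = 0; for i ≠ 1, h[i] = 1 + Σ_k P[i][k]·h[k].
  h[0] = 1 + 1/10·h[0] + 1/5·h[2] + 1/5·h[3] + 2/5·h[4]
  h[2] = 1 + 1/10·h[0] + 1/10·h[2] + 3/10·h[3] + 3/10·h[4]
  h[3] = 1 + 1/10·h[0] + 1/10·h[2] + 1/10·h[3] + 2/5·h[4]
  h[4] = 1 + 1/10·h[0] + 1/10·h[2] + 1/5·h[3] + 2/5·h[4]
Solving the 4×4 linear system over states ≠ 1 gives exactly h = [310/59, 0, 10900/2301, 10000/2301, 11000/2301] (h[1] = 0 is the target).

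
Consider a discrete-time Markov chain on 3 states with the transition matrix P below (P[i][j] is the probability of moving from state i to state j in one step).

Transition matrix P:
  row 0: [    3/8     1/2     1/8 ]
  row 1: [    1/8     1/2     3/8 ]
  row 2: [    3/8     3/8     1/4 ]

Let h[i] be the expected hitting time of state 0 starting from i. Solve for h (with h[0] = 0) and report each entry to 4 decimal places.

First-step conditioning: h[0] = 0; for i ≠ 0, h[i] = 1 + Σ_k P[i][k]·h[k].
  h[1] = 1 + 1/2·h[1] + 3/8·h[2]
  h[2] = 1 + 3/8·h[1] + 1/4·h[2]
Solving the 2×2 linear system over states ≠ 0 gives exactly h = [0, 24/5, 56/15] (h[0] = 0 is the target).

h = [0.0000, 4.8000, 3.7333]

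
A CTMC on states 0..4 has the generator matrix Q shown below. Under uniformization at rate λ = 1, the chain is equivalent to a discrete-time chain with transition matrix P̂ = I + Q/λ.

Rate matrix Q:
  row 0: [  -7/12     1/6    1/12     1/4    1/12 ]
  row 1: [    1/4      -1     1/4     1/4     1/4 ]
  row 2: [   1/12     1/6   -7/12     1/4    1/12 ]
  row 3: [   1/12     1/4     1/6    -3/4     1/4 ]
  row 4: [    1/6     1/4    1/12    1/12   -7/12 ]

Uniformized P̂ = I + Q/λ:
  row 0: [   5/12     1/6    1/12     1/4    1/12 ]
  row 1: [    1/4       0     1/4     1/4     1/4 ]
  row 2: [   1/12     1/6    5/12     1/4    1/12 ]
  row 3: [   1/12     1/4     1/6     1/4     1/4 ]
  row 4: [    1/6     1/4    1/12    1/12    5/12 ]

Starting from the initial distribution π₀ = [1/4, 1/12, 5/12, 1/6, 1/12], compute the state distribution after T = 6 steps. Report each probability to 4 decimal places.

t=0: π = [0.2500, 0.0833, 0.4167, 0.1667, 0.0833]
t=1: π = [0.1875, 0.1736, 0.2500, 0.2361, 0.1528]
t=2: π = [0.1875, 0.1701, 0.2153, 0.2245, 0.2025]
t=3: π = [0.1911, 0.1739, 0.2022, 0.2162, 0.2166]
t=4: π = [0.1941, 0.1738, 0.1977, 0.2139, 0.2206]
t=5: π = [0.1954, 0.1739, 0.1960, 0.2132, 0.2215]
t=6: π = [0.1959, 0.1739, 0.1954, 0.2131, 0.2217]

π = [0.1959, 0.1739, 0.1954, 0.2131, 0.2217]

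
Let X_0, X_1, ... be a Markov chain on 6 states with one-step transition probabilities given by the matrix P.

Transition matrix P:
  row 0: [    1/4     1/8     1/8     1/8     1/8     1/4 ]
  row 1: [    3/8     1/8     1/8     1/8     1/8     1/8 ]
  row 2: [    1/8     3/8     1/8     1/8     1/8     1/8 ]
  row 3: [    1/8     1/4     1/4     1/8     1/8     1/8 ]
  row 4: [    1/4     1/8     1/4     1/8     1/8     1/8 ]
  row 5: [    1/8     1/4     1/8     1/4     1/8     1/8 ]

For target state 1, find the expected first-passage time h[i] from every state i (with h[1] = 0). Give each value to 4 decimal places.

First-step conditioning: h[1] = 0; for i ≠ 1, h[i] = 1 + Σ_k P[i][k]·h[k].
  h[0] = 1 + 1/4·h[0] + 1/8·h[2] + 1/8·h[3] + 1/8·h[4] + 1/4·h[5]
  h[2] = 1 + 1/8·h[0] + 1/8·h[2] + 1/8·h[3] + 1/8·h[4] + 1/8·h[5]
  h[3] = 1 + 1/8·h[0] + 1/4·h[2] + 1/8·h[3] + 1/8·h[4] + 1/8·h[5]
  h[4] = 1 + 1/4·h[0] + 1/4·h[2] + 1/8·h[3] + 1/8·h[4] + 1/8·h[5]
  h[5] = 1 + 1/8·h[0] + 1/8·h[2] + 1/4·h[3] + 1/8·h[4] + 1/8·h[5]
Solving the 5×5 linear system over states ≠ 1 gives exactly h = [12480/2557, 0, 28672/7671, 10752/2557, 12312/2557, 32704/7671] (h[1] = 0 is the target).

h = [4.8807, 0.0000, 3.7377, 4.2049, 4.8150, 4.2633]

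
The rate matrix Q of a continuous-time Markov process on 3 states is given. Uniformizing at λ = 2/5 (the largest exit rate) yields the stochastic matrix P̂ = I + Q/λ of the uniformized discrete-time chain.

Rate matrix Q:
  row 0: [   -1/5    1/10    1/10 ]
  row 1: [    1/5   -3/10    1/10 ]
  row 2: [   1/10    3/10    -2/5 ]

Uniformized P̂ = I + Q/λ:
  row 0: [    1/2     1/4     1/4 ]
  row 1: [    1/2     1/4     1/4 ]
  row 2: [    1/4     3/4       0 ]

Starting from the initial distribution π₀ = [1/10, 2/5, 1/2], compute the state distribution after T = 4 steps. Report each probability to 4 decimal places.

t=0: π = [0.1000, 0.4000, 0.5000]
t=1: π = [0.3750, 0.5000, 0.1250]
t=2: π = [0.4688, 0.3125, 0.2188]
t=3: π = [0.4453, 0.3594, 0.1953]
t=4: π = [0.4512, 0.3477, 0.2012]

π = [0.4512, 0.3477, 0.2012]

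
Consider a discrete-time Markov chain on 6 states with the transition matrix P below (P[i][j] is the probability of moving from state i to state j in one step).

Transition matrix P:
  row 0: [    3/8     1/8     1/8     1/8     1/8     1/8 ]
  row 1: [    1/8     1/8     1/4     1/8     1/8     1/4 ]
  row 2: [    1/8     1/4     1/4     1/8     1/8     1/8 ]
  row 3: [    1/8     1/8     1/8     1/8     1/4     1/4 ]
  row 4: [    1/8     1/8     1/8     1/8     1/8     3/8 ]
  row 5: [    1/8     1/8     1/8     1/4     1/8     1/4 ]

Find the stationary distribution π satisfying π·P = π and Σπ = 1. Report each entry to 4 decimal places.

Balance equations π_j = Σ_i π_i·P[i][j]:
  π_0 = 3/8·π_0 + 1/8·π_1 + 1/8·π_2 + 1/8·π_3 + 1/8·π_4 + 1/8·π_5
  π_1 = 1/8·π_0 + 1/8·π_1 + 1/4·π_2 + 1/8·π_3 + 1/8·π_4 + 1/8·π_5
  π_2 = 1/8·π_0 + 1/4·π_1 + 1/4·π_2 + 1/8·π_3 + 1/8·π_4 + 1/8·π_5
  π_3 = 1/8·π_0 + 1/8·π_1 + 1/8·π_2 + 1/8·π_3 + 1/8·π_4 + 1/4·π_5
  π_4 = 1/8·π_0 + 1/8·π_1 + 1/8·π_2 + 1/4·π_3 + 1/8·π_4 + 1/8·π_5
  normalize: π_0 + π_1 + π_2 + π_3 + π_4 + π_5 = 1
Solving the linear system gives exactly π = [1/6, 8/55, 9/55, 1847/12045, 3473/24090, 2731/12045].

π = [0.1667, 0.1455, 0.1636, 0.1533, 0.1442, 0.2267]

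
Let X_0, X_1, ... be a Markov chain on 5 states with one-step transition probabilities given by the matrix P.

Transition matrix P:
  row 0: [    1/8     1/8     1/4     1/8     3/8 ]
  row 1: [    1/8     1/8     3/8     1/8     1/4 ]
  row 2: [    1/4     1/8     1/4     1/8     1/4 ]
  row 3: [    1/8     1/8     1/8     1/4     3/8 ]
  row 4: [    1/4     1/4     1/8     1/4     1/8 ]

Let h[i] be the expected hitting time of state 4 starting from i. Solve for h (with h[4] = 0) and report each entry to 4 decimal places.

First-step conditioning: h[4] = 0; for i ≠ 4, h[i] = 1 + Σ_k P[i][k]·h[k].
  h[0] = 1 + 1/8·h[0] + 1/8·h[1] + 1/4·h[2] + 1/8·h[3]
  h[1] = 1 + 1/8·h[0] + 1/8·h[1] + 3/8·h[2] + 1/8·h[3]
  h[2] = 1 + 1/4·h[0] + 1/8·h[1] + 1/4·h[2] + 1/8·h[3]
  h[3] = 1 + 1/8·h[0] + 1/8·h[1] + 1/8·h[2] + 1/4·h[3]
Solving the 4×4 linear system over states ≠ 4 gives exactly h = [3584/1177, 4088/1177, 4032/1177, 320/107, 0] (h[4] = 0 is the target).

h = [3.0450, 3.4732, 3.4257, 2.9907, 0.0000]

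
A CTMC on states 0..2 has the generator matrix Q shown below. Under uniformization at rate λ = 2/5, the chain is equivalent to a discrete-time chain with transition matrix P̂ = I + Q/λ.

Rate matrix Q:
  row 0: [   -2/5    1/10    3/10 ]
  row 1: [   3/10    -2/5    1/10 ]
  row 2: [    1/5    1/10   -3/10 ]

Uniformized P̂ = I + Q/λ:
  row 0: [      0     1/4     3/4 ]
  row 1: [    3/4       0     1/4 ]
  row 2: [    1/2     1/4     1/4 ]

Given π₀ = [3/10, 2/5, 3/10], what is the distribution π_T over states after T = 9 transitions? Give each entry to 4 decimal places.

t=0: π = [0.3000, 0.4000, 0.3000]
t=1: π = [0.4500, 0.1500, 0.4000]
t=2: π = [0.3125, 0.2125, 0.4750]
t=3: π = [0.3969, 0.1969, 0.4063]
t=4: π = [0.3508, 0.2008, 0.4484]
t=5: π = [0.3748, 0.1998, 0.4254]
t=6: π = [0.3625, 0.2000, 0.4374]
t=7: π = [0.3687, 0.2000, 0.4313]
t=8: π = [0.3656, 0.2000, 0.4344]
t=9: π = [0.3672, 0.2000, 0.4328]

π = [0.3672, 0.2000, 0.4328]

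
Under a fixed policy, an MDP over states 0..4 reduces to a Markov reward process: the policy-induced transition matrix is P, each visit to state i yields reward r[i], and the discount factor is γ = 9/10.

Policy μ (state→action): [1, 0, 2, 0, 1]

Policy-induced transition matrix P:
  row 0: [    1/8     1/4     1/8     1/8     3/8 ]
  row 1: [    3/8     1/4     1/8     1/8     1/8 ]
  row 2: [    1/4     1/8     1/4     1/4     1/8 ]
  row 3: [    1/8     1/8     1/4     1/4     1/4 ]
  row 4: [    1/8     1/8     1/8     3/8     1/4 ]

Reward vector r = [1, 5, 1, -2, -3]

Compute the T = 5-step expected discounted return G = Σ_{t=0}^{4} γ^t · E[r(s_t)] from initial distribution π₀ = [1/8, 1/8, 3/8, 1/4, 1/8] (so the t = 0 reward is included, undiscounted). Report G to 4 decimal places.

G = 0.4818

t=0: π = [0.1250, 0.1250, 0.3750, 0.2500, 0.1250], E[r] = 0.2500, γ^t·E[r] = 0.250000, running G = 0.250000
t=1: π = [0.2031, 0.1563, 0.2031, 0.2344, 0.2031], E[r] = 0.1094, γ^t·E[r] = 0.098438, running G = 0.348438
t=2: π = [0.1895, 0.1699, 0.1797, 0.2305, 0.2305], E[r] = 0.0664, γ^t·E[r] = 0.053789, running G = 0.402227
t=3: π = [0.1899, 0.1699, 0.1763, 0.2339, 0.2300], E[r] = 0.0581, γ^t·E[r] = 0.042359, running G = 0.444585
t=4: π = [0.1895, 0.1700, 0.1763, 0.2338, 0.2305], E[r] = 0.0568, γ^t·E[r] = 0.037242, running G = 0.481827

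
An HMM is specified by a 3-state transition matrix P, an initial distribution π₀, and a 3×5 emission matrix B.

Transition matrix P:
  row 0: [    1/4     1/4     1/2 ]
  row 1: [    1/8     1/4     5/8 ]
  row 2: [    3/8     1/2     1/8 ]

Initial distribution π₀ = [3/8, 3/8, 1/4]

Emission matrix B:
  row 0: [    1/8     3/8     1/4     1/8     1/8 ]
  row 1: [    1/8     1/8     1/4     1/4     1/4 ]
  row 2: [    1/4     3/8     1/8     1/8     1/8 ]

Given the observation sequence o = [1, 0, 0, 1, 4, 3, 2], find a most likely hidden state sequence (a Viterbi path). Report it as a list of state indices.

t=0: δ = [1.406e-01, 4.688e-02, 9.375e-02]  (obs o_0=1)
t=1: δ = [4.395e-03, 5.859e-03, 1.758e-02]  ψ = [0, 2, 0]  (obs o_1=0)
t=2: δ = [8.240e-04, 1.099e-03, 9.155e-04]  ψ = [2, 2, 1]  (obs o_2=0)
t=3: δ = [1.287e-04, 5.722e-05, 2.575e-04]  ψ = [2, 2, 1]  (obs o_3=1)
t=4: δ = [1.207e-05, 3.219e-05, 8.047e-06]  ψ = [2, 2, 0]  (obs o_4=4)
t=5: δ = [5.029e-07, 2.012e-06, 2.515e-06]  ψ = [1, 1, 1]  (obs o_5=3)
t=6: δ = [2.357e-07, 3.143e-07, 1.572e-07]  ψ = [2, 2, 1]  (obs o_6=2)
backtrack: best end state = 1; path = [0, 2, 1, 2, 1, 2, 1]

path = [0, 2, 1, 2, 1, 2, 1]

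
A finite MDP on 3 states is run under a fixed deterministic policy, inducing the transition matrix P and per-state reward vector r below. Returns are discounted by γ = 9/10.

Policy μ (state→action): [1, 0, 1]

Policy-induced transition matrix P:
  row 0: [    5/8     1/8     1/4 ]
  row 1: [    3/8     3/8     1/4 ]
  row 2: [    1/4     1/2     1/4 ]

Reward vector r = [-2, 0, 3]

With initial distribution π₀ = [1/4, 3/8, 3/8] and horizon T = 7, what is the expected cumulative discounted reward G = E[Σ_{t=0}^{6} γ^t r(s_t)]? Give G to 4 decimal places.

G = 0.0794

t=0: π = [0.2500, 0.3750, 0.3750], E[r] = 0.6250, γ^t·E[r] = 0.625000, running G = 0.625000
t=1: π = [0.3906, 0.3594, 0.2500], E[r] = -0.0313, γ^t·E[r] = -0.028125, running G = 0.596875
t=2: π = [0.4414, 0.3086, 0.2500], E[r] = -0.1328, γ^t·E[r] = -0.107578, running G = 0.489297
t=3: π = [0.4541, 0.2959, 0.2500], E[r] = -0.1582, γ^t·E[r] = -0.115330, running G = 0.373967
t=4: π = [0.4573, 0.2927, 0.2500], E[r] = -0.1646, γ^t·E[r] = -0.107962, running G = 0.266005
t=5: π = [0.4581, 0.2919, 0.2500], E[r] = -0.1661, γ^t·E[r] = -0.098103, running G = 0.167902
t=6: π = [0.4583, 0.2917, 0.2500], E[r] = -0.1665, γ^t·E[r] = -0.088503, running G = 0.079399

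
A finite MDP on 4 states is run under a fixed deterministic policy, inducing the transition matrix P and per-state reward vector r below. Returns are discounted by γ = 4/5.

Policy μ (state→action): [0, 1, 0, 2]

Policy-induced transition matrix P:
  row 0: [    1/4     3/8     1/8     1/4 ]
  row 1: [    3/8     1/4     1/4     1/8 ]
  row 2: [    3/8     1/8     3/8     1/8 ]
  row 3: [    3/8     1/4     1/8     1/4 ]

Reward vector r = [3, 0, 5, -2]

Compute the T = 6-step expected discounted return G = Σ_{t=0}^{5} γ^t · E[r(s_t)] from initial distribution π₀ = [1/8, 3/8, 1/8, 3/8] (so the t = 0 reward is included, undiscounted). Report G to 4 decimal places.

t=0: π = [0.1250, 0.3750, 0.1250, 0.3750], E[r] = 0.2500, γ^t·E[r] = 0.250000, running G = 0.250000
t=1: π = [0.3594, 0.2500, 0.2031, 0.1875], E[r] = 1.7188, γ^t·E[r] = 1.375000, running G = 1.625000
t=2: π = [0.3301, 0.2695, 0.2070, 0.1934], E[r] = 1.6387, γ^t·E[r] = 1.048750, running G = 2.673750
t=3: π = [0.3337, 0.2654, 0.2104, 0.1904], E[r] = 1.6726, γ^t·E[r] = 0.856375, running G = 3.530125
t=4: π = [0.3333, 0.2654, 0.2108, 0.1905], E[r] = 1.6727, γ^t·E[r] = 0.685150, running G = 4.215275
t=5: π = [0.3333, 0.2653, 0.2109, 0.1905], E[r] = 1.6734, γ^t·E[r] = 0.548350, running G = 4.763625

G = 4.7636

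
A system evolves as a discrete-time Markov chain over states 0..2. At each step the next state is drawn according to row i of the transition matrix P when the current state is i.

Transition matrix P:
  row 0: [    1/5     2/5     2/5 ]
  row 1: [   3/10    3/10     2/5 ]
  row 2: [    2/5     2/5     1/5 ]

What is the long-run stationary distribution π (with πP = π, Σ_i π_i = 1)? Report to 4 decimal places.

π = [0.3030, 0.3636, 0.3333]

Balance equations π_j = Σ_i π_i·P[i][j]:
  π_0 = 1/5·π_0 + 3/10·π_1 + 2/5·π_2
  π_1 = 2/5·π_0 + 3/10·π_1 + 2/5·π_2
  normalize: π_0 + π_1 + π_2 = 1
Solving the linear system gives exactly π = [10/33, 4/11, 1/3].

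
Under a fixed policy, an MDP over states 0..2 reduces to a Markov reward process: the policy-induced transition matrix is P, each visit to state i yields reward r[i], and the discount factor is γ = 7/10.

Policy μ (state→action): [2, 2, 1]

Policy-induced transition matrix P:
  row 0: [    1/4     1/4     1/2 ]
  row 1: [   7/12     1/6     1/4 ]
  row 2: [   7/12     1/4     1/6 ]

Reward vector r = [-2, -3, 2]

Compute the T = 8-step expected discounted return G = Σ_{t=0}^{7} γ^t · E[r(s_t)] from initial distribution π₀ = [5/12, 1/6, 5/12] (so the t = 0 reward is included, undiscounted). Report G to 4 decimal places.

t=0: π = [0.4167, 0.1667, 0.4167], E[r] = -0.5000, γ^t·E[r] = -0.500000, running G = -0.500000
t=1: π = [0.4444, 0.2361, 0.3194], E[r] = -0.9583, γ^t·E[r] = -0.670833, running G = -1.170833
t=2: π = [0.4352, 0.2303, 0.3345], E[r] = -0.8924, γ^t·E[r] = -0.437257, running G = -1.608090
t=3: π = [0.4383, 0.2308, 0.3309], E[r] = -0.9071, γ^t·E[r] = -0.311141, running G = -1.919232
t=4: π = [0.4372, 0.2308, 0.3320], E[r] = -0.9028, γ^t·E[r] = -0.216763, running G = -2.135995
t=5: π = [0.4376, 0.2308, 0.3316], E[r] = -0.9042, γ^t·E[r] = -0.151967, running G = -2.287962
t=6: π = [0.4375, 0.2308, 0.3318], E[r] = -0.9037, γ^t·E[r] = -0.106323, running G = -2.394285
t=7: π = [0.4375, 0.2308, 0.3317], E[r] = -0.9039, γ^t·E[r] = -0.074439, running G = -2.468724

G = -2.4687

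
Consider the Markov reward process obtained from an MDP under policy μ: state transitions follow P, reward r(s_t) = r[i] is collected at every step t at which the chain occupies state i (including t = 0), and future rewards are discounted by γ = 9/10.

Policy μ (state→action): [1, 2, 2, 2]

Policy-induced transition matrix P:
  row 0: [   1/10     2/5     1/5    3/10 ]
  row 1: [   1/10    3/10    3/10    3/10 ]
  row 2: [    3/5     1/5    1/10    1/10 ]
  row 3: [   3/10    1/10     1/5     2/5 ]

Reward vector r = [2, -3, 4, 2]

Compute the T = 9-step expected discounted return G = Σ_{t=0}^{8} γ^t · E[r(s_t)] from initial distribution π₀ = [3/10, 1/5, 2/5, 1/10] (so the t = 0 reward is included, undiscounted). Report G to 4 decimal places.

t=0: π = [0.3000, 0.2000, 0.4000, 0.1000], E[r] = 1.8000, γ^t·E[r] = 1.800000, running G = 1.800000
t=1: π = [0.3200, 0.2700, 0.1800, 0.2300], E[r] = 1.0100, γ^t·E[r] = 0.909000, running G = 2.709000
t=2: π = [0.2360, 0.2680, 0.2090, 0.2870], E[r] = 1.0780, γ^t·E[r] = 0.873180, running G = 3.582180
t=3: π = [0.2619, 0.2453, 0.2059, 0.2869], E[r] = 1.1853, γ^t·E[r] = 0.864084, running G = 4.446264
t=4: π = [0.2603, 0.2482, 0.2039, 0.2875], E[r] = 1.1668, γ^t·E[r] = 0.765524, running G = 5.211788
t=5: π = [0.2595, 0.2481, 0.2044, 0.2880], E[r] = 1.1682, γ^t·E[r] = 0.689793, running G = 5.901581
t=6: π = [0.2598, 0.2479, 0.2044, 0.2879], E[r] = 1.1692, γ^t·E[r] = 0.621352, running G = 6.522933
t=7: π = [0.2598, 0.2480, 0.2044, 0.2879], E[r] = 1.1689, γ^t·E[r] = 0.559082, running G = 7.082015
t=8: π = [0.2598, 0.2480, 0.2044, 0.2879], E[r] = 1.1689, γ^t·E[r] = 0.503187, running G = 7.585201

G = 7.5852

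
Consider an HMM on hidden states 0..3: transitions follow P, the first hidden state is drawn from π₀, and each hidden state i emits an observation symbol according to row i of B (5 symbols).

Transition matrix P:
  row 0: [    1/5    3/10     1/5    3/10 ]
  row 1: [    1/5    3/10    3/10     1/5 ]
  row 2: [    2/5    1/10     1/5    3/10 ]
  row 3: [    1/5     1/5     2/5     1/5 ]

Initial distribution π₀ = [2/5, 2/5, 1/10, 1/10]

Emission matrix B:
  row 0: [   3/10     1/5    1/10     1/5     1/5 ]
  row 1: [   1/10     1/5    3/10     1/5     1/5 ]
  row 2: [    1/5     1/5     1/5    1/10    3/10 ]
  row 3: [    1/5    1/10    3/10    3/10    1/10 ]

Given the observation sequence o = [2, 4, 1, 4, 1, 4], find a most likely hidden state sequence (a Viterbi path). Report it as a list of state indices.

path = [1, 2, 0, 1, 1, 2]

t=0: δ = [4.000e-02, 1.200e-01, 2.000e-02, 3.000e-02]  (obs o_0=2)
t=1: δ = [4.800e-03, 7.200e-03, 1.080e-02, 2.400e-03]  ψ = [1, 1, 1, 1]  (obs o_1=4)
t=2: δ = [8.640e-04, 4.320e-04, 4.320e-04, 3.240e-04]  ψ = [2, 1, 1, 2]  (obs o_2=1)
t=3: δ = [3.456e-05, 5.184e-05, 5.184e-05, 2.592e-05]  ψ = [0, 0, 0, 0]  (obs o_3=4)
t=4: δ = [4.147e-06, 3.110e-06, 3.110e-06, 1.555e-06]  ψ = [2, 1, 1, 2]  (obs o_4=1)
t=5: δ = [2.488e-07, 2.488e-07, 2.799e-07, 1.244e-07]  ψ = [2, 0, 1, 0]  (obs o_5=4)
backtrack: best end state = 2; path = [1, 2, 0, 1, 1, 2]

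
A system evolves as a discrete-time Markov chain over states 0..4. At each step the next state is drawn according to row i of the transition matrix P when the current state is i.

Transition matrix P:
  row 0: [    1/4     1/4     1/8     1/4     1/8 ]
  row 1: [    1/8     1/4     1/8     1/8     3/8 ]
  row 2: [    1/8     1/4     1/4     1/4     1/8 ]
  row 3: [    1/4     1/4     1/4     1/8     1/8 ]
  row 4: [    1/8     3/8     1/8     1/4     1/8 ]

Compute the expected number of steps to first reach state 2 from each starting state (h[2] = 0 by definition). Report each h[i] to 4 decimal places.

h = [6.7128, 6.8090, 0.0000, 5.9669, 6.7248]

First-step conditioning: h[2] = 0; for i ≠ 2, h[i] = 1 + Σ_k P[i][k]·h[k].
  h[0] = 1 + 1/4·h[0] + 1/4·h[1] + 1/4·h[3] + 1/8·h[4]
  h[1] = 1 + 1/8·h[0] + 1/4·h[1] + 1/8·h[3] + 3/8·h[4]
  h[3] = 1 + 1/4·h[0] + 1/4·h[1] + 1/8·h[3] + 1/8·h[4]
  h[4] = 1 + 1/8·h[0] + 3/8·h[1] + 1/4·h[3] + 1/8·h[4]
Solving the 4×4 linear system over states ≠ 2 gives exactly h = [4464/665, 4528/665, 0, 3968/665, 4472/665] (h[2] = 0 is the target).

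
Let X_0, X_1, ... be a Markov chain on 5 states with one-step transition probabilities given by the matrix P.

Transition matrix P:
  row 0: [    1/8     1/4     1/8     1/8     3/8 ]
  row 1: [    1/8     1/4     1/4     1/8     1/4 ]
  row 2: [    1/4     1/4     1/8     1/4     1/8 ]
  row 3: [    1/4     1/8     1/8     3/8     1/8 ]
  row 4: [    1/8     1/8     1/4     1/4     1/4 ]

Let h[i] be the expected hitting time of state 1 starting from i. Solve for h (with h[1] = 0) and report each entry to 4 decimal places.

h = [5.2650, 0.0000, 5.1852, 5.9259, 5.9145]

First-step conditioning: h[1] = 0; for i ≠ 1, h[i] = 1 + Σ_k P[i][k]·h[k].
  h[0] = 1 + 1/8·h[0] + 1/8·h[2] + 1/8·h[3] + 3/8·h[4]
  h[2] = 1 + 1/4·h[0] + 1/8·h[2] + 1/4·h[3] + 1/8·h[4]
  h[3] = 1 + 1/4·h[0] + 1/8·h[2] + 3/8·h[3] + 1/8·h[4]
  h[4] = 1 + 1/8·h[0] + 1/4·h[2] + 1/4·h[3] + 1/4·h[4]
Solving the 4×4 linear system over states ≠ 1 gives exactly h = [616/117, 0, 140/27, 160/27, 692/117] (h[1] = 0 is the target).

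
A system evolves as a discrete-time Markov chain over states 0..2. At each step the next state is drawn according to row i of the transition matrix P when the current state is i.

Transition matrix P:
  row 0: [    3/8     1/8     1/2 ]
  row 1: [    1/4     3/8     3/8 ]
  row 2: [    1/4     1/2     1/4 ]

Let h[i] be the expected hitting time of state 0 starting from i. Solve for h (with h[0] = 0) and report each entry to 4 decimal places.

h = [0.0000, 4.0000, 4.0000]

First-step conditioning: h[0] = 0; for i ≠ 0, h[i] = 1 + Σ_k P[i][k]·h[k].
  h[1] = 1 + 3/8·h[1] + 3/8·h[2]
  h[2] = 1 + 1/2·h[1] + 1/4·h[2]
Solving the 2×2 linear system over states ≠ 0 gives exactly h = [0, 4, 4] (h[0] = 0 is the target).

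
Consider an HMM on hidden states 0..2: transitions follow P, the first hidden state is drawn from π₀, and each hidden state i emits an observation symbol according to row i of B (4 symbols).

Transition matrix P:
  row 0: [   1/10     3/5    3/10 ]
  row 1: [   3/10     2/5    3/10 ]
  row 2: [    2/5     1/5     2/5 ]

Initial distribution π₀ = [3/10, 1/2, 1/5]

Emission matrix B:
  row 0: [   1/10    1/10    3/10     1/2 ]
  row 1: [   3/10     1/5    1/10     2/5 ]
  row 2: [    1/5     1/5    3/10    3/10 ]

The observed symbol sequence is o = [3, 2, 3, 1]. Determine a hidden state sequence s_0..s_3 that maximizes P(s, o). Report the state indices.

t=0: δ = [1.500e-01, 2.000e-01, 6.000e-02]  (obs o_0=3)
t=1: δ = [1.800e-02, 9.000e-03, 1.800e-02]  ψ = [1, 0, 1]  (obs o_1=2)
t=2: δ = [3.600e-03, 4.320e-03, 2.160e-03]  ψ = [2, 0, 2]  (obs o_2=3)
t=3: δ = [1.296e-04, 4.320e-04, 2.592e-04]  ψ = [1, 0, 1]  (obs o_3=1)
backtrack: best end state = 1; path = [1, 2, 0, 1]

path = [1, 2, 0, 1]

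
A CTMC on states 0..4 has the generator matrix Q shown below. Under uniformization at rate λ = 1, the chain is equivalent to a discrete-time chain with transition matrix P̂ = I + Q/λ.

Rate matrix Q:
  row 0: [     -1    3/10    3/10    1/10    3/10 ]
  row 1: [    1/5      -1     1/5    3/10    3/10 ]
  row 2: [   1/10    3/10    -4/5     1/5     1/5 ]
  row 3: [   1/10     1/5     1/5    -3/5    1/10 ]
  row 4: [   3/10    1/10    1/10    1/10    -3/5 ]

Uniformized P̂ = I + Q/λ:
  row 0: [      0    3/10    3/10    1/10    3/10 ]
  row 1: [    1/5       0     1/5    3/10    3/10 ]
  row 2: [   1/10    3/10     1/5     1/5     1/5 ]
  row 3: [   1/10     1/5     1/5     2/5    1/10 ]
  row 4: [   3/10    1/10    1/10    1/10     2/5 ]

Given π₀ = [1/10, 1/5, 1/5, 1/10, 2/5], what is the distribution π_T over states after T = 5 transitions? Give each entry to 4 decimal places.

π = [0.1548, 0.1732, 0.1890, 0.2189, 0.2640]

t=0: π = [0.1000, 0.2000, 0.2000, 0.1000, 0.4000]
t=1: π = [0.1900, 0.1500, 0.1700, 0.1900, 0.3000]
t=2: π = [0.1560, 0.1760, 0.1890, 0.2040, 0.2750]
t=3: π = [0.1570, 0.1718, 0.1881, 0.2153, 0.2678]
t=4: π = [0.1550, 0.1734, 0.1889, 0.2178, 0.2649]
t=5: π = [0.1548, 0.1732, 0.1890, 0.2189, 0.2640]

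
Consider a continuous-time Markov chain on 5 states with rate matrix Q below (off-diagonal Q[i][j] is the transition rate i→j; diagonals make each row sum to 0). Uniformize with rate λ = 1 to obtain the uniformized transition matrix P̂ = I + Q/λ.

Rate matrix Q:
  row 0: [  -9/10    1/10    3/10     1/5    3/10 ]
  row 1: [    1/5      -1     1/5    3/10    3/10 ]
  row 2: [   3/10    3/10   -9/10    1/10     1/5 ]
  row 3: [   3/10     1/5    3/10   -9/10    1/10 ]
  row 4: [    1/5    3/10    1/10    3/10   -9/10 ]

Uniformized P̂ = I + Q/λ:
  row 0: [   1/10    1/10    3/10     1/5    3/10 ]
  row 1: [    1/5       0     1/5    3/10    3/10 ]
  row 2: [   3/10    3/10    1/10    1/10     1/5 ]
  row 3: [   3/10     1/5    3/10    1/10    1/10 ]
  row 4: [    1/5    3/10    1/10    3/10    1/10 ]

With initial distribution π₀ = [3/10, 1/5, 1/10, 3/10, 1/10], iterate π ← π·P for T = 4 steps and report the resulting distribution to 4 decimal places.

t=0: π = [0.3000, 0.2000, 0.1000, 0.3000, 0.1000]
t=1: π = [0.2100, 0.1500, 0.2400, 0.1900, 0.2100]
t=2: π = [0.2220, 0.1940, 0.1950, 0.1930, 0.1960]
t=3: π = [0.2166, 0.1781, 0.2024, 0.2002, 0.2027]
t=4: π = [0.2186, 0.1832, 0.2012, 0.1978, 0.1992]

π = [0.2186, 0.1832, 0.2012, 0.1978, 0.1992]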